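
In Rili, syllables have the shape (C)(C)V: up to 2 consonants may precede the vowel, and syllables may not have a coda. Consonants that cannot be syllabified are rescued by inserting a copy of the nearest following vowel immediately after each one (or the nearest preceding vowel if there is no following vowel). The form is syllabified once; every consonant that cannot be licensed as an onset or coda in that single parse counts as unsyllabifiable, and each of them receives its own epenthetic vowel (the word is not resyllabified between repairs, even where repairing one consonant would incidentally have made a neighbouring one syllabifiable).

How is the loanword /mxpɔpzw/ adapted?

The consonants /m/, /p/, /z/, /w/ cannot be parsed into a legal (C)(C)V syllable (no codas are permitted; onsets may contain at most 2 consonants).
Inserting the epenthetic vowel yields /m/ → /mɔ/, /p/ → /pɔ/, /z/ → /zɔ/, /w/ → /wɔ/.

mɔxpɔpɔzɔwɔ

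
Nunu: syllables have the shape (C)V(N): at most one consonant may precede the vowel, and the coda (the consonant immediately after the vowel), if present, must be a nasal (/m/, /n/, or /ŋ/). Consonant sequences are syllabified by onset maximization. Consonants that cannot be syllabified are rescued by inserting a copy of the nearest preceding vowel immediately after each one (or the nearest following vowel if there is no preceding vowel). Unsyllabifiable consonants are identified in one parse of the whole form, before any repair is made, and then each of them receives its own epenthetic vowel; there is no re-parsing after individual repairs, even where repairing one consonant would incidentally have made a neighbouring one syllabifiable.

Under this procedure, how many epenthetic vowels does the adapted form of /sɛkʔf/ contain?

3

The unsyllabifiable consonants are /k/, /ʔ/, /f/; each receives one epenthetic vowel.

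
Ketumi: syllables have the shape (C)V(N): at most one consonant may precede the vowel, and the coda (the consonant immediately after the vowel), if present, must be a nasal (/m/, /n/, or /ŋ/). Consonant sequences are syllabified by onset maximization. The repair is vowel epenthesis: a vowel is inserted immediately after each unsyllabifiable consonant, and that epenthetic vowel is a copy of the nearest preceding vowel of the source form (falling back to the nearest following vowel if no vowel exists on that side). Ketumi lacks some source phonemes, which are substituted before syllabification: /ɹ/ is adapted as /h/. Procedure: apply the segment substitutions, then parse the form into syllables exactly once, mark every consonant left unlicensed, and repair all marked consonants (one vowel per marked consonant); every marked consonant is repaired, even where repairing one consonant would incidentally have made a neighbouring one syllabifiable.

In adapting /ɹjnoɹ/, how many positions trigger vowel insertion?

After substitution the input is /hjnoh/.
The unsyllabifiable consonants are /h/, /j/, /h/; each receives one epenthetic vowel.

3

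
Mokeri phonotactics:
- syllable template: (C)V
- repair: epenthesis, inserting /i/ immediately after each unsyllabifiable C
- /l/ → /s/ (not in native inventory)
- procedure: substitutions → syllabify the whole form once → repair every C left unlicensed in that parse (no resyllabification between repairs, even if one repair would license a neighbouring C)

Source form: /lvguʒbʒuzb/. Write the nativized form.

siviguʒibiʒuzibi

Substitution: /l/ → /s/, giving /svguʒbʒuzb/.
The consonants /s/, /v/, /ʒ/, /b/, /z/, /b/ cannot be parsed into a legal (C)V syllable (no codas are permitted; onsets are limited to one consonant).
Inserting the epenthetic vowel yields /s/ → /si/, /v/ → /vi/, /ʒ/ → /ʒi/, /b/ → /bi/, /z/ → /zi/, /b/ → /bi/.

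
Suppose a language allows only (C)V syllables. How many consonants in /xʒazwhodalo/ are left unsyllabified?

3

Syllabifying with onset maximization leaves /x/, /z/, /w/ stranded (no codas are permitted; onsets are limited to one consonant).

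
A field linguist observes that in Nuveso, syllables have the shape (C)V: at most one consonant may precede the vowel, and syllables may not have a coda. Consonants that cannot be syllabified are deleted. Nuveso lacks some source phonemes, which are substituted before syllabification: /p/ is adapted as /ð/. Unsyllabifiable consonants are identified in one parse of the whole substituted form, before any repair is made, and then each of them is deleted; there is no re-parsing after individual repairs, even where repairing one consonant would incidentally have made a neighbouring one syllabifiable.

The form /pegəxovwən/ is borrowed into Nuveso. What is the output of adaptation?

Substitution: /p/ → /ð/, giving /ðegəxovwən/.
Syllabifying with onset maximization leaves /v/, /n/ stranded (no codas are permitted; onsets are limited to one consonant).
Deleting the stranded consonants removes /v/, /n/.

ðegəxowə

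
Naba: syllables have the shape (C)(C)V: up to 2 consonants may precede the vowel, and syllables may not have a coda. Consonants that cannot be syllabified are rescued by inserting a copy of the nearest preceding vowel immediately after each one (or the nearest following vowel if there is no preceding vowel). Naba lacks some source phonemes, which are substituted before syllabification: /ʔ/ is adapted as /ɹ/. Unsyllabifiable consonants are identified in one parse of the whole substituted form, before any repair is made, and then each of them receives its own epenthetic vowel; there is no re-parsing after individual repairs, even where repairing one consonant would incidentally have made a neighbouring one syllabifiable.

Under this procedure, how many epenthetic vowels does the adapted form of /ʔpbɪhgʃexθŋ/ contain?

After substitution the input is /ɹpbɪhgʃexθŋ/.
The unsyllabifiable consonants are /ɹ/, /h/, /x/, /θ/, /ŋ/; each receives one epenthetic vowel.

5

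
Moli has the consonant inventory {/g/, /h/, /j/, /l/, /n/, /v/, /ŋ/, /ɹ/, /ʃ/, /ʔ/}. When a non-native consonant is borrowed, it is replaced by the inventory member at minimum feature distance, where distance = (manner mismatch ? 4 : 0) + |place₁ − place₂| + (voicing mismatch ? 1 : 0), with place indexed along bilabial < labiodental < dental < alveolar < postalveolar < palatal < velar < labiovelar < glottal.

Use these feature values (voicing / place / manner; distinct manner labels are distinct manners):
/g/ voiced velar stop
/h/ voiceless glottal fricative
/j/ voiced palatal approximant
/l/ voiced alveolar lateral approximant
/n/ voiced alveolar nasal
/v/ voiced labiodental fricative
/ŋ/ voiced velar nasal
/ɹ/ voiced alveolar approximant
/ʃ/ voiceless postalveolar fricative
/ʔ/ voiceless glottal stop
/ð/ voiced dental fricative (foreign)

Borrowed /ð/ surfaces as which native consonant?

v

/v/ is closest: same manner (fricative), place distance 1 (dental→labiodental), same voicing; total 1. Next closest is /ʃ/ at distance 3.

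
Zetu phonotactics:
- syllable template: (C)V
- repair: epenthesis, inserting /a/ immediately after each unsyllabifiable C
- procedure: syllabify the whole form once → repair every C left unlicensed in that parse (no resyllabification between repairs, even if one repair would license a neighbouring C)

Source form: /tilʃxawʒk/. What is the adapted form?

tilaʃaxawaʒaka

Syllabifying with onset maximization leaves /l/, /ʃ/, /w/, /ʒ/, /k/ stranded (no codas are permitted; onsets are limited to one consonant).
Inserting the epenthetic vowel yields /l/ → /la/, /ʃ/ → /ʃa/, /w/ → /wa/, /ʒ/ → /ʒa/, /k/ → /ka/.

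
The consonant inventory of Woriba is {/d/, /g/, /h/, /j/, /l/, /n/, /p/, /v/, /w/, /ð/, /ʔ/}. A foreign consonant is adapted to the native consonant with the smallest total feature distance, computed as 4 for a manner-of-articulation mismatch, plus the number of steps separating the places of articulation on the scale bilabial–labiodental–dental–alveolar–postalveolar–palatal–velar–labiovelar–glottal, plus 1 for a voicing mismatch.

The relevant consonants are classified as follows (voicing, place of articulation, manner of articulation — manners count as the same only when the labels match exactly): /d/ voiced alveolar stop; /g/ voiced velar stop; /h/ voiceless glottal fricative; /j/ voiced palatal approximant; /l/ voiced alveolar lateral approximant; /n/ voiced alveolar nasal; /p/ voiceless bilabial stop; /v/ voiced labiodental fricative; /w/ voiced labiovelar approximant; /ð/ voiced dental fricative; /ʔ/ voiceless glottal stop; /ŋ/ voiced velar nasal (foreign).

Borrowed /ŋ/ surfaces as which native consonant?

/n/ is closest: same manner (nasal), place distance 3 (velar→alveolar), same voicing; total 3. Next closest is /g/ at distance 4.

n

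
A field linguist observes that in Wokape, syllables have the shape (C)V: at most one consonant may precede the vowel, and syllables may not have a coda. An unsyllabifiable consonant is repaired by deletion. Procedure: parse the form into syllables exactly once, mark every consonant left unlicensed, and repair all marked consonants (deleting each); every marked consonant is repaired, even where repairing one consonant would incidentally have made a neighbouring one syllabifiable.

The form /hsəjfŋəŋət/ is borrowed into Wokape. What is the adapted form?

səŋəŋə

Syllabifying with onset maximization leaves /h/, /j/, /f/, /t/ stranded (no codas are permitted; onsets are limited to one consonant).
Deletion applies to /h/, /j/, /f/, /t/.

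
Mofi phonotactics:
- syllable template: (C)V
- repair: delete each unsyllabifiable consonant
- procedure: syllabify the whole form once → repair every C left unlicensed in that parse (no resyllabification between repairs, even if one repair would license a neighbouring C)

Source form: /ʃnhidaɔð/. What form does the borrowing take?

The consonants /ʃ/, /n/, /ð/ cannot be parsed into a legal (C)V syllable (no codas are permitted; onsets are limited to one consonant).
Each unlicensed consonant is deleted: /ʃ/, /n/, /ð/.

hidaɔ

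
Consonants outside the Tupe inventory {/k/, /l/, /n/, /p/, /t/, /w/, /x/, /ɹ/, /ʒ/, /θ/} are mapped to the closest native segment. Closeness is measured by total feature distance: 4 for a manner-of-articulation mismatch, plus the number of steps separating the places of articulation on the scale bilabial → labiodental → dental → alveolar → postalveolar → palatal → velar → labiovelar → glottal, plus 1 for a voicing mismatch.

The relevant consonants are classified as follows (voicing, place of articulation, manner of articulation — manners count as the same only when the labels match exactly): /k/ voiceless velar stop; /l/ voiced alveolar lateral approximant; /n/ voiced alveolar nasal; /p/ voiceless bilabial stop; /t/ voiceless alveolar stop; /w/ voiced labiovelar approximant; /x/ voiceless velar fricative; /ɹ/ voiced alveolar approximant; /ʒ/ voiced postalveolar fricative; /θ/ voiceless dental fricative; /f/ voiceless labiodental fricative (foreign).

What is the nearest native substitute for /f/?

θ

/θ/ is closest: same manner (fricative), place distance 1 (labiodental→dental), same voicing; total 1. Next closest is /ʒ/ at distance 4.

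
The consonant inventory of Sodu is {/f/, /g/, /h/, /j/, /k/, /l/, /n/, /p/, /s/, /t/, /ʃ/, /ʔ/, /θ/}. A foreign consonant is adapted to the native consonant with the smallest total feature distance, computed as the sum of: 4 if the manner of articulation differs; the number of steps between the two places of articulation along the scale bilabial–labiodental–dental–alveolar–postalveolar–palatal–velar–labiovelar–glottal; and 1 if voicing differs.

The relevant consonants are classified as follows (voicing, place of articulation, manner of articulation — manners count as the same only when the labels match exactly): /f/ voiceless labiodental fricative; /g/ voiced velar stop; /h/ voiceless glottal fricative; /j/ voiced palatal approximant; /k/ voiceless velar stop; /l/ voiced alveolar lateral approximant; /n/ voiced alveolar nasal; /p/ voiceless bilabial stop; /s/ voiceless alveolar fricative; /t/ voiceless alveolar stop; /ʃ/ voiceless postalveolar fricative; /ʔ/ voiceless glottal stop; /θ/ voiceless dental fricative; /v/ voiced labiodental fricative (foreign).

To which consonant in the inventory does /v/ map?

/f/ is closest: same manner (fricative), place distance 0 (labiodental→labiodental), voicing differs (+1); total 1. Next closest is /θ/ at distance 2.

f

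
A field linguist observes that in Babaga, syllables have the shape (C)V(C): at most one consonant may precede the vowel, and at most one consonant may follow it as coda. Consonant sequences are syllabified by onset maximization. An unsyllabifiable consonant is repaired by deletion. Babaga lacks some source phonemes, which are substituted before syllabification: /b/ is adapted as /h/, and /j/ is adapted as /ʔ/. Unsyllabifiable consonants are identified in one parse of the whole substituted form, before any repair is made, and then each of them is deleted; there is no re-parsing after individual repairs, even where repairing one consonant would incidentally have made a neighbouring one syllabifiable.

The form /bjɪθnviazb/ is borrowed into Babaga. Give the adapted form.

Substitution: /b/ → /h/, /j/ → /ʔ/, giving /hʔɪθnviazh/.
Syllabifying with onset maximization leaves /h/, /n/, /h/ stranded (at most one coda consonant is licensed; onsets are limited to one consonant).
Each unlicensed consonant is deleted: /h/, /n/, /h/.

ʔɪθviaz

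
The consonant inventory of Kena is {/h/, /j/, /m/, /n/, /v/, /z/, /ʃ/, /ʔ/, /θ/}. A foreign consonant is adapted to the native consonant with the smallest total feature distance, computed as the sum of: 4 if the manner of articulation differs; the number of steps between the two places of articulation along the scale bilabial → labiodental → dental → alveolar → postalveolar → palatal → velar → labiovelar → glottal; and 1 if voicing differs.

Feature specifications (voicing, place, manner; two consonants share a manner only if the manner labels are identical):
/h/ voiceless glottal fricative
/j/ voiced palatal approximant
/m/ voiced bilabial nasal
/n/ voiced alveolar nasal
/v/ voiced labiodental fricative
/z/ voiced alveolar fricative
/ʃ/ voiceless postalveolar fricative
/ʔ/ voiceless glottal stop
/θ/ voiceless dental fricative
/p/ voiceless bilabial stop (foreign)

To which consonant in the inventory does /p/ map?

m

/m/ is closest: manner differs (stop→nasal, +4), place distance 0 (bilabial→bilabial), voicing differs (+1); total 5. Next closest is /v/ at distance 6.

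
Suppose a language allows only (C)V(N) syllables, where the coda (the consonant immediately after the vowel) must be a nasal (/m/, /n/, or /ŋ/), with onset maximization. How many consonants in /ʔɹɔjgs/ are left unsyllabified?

4

Syllabifying with onset maximization leaves /ʔ/, /j/, /g/, /s/ stranded (only a nasal (/m/, /n/, or /ŋ/) is licensed in coda position; onsets are limited to one consonant).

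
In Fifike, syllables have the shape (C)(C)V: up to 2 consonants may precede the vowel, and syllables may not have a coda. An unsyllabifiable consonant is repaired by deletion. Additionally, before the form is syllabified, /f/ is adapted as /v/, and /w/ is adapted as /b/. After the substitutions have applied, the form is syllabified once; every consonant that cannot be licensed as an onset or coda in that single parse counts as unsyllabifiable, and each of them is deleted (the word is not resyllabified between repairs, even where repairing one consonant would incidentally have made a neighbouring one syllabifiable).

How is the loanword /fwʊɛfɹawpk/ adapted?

vbʊɛvɹa

Substitution: /f/ → /v/, /w/ → /b/, giving /vbʊɛvɹabpk/.
Under (C)(C)V, the unsyllabifiable consonants are /b/, /p/, /k/ (no codas are permitted; onsets may contain at most 2 consonants).
Each unlicensed consonant is deleted: /b/, /p/, /k/.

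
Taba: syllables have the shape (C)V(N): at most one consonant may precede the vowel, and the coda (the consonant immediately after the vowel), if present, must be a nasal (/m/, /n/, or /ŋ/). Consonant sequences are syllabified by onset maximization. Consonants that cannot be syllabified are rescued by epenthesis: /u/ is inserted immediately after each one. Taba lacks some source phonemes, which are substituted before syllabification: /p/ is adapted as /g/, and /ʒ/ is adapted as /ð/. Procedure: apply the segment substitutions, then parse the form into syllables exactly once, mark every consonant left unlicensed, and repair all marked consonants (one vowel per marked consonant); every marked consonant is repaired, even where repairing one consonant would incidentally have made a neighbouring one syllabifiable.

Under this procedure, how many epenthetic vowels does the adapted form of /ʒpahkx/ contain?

After substitution the input is /ðgahkx/.
The unsyllabifiable consonants are /ð/, /h/, /k/, /x/; each receives one epenthetic vowel.

4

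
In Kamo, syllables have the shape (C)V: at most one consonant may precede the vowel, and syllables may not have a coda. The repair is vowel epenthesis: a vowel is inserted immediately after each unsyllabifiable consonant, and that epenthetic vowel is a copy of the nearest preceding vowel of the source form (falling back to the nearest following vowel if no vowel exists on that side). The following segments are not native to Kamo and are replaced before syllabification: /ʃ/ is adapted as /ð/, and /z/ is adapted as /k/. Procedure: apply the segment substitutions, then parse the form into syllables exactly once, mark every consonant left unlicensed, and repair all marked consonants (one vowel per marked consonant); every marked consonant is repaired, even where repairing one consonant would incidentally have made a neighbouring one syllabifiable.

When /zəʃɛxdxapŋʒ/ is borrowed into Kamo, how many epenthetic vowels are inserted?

5

After substitution the input is /kəðɛxdxapŋʒ/.
The unsyllabifiable consonants are /x/, /d/, /p/, /ŋ/, /ʒ/; each receives one epenthetic vowel.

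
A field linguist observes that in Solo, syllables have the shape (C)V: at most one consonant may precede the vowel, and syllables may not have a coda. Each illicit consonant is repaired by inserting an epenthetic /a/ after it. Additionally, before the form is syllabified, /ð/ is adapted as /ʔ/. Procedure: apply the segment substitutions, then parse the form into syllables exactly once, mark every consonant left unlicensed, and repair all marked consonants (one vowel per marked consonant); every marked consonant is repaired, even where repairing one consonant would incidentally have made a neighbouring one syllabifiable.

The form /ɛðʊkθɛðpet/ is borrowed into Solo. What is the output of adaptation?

ɛʔʊkaθɛʔapeta

Substitution: /ð/ → /ʔ/, giving /ɛʔʊkθɛʔpet/.
The consonants /k/, /ʔ/, /t/ cannot be parsed into a legal (C)V syllable (no codas are permitted; onsets are limited to one consonant).
Each unlicensed consonant becomes the onset of a new syllable: /k/ → /ka/, /ʔ/ → /ʔa/, /t/ → /ta/.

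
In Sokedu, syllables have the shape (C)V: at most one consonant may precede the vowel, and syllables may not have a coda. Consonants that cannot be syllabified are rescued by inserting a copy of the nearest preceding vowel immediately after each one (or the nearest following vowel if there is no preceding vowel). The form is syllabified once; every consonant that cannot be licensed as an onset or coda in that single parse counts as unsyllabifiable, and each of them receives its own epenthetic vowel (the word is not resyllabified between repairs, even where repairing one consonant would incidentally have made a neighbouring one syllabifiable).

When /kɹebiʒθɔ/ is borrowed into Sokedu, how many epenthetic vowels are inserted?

The unsyllabifiable consonants are /k/, /ʒ/; each receives one epenthetic vowel.

2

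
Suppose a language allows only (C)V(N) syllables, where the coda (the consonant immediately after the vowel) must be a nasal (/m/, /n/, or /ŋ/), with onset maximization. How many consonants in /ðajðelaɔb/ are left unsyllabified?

2

The consonants /j/, /b/ cannot be parsed into a legal (C)V(N) syllable (only a nasal (/m/, /n/, or /ŋ/) is licensed in coda position; onsets are limited to one consonant).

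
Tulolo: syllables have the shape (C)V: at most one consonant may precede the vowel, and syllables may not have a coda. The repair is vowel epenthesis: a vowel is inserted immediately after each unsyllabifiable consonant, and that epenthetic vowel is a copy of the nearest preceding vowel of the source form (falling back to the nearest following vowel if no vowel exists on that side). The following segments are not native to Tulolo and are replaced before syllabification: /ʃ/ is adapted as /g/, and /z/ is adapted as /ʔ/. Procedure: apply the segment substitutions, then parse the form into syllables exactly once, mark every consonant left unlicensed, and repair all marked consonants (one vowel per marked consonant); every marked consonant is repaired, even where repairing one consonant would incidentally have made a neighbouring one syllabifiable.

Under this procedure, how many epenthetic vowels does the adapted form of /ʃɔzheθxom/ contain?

After substitution the input is /gɔʔheθxom/.
The unsyllabifiable consonants are /ʔ/, /θ/, /m/; each receives one epenthetic vowel.

3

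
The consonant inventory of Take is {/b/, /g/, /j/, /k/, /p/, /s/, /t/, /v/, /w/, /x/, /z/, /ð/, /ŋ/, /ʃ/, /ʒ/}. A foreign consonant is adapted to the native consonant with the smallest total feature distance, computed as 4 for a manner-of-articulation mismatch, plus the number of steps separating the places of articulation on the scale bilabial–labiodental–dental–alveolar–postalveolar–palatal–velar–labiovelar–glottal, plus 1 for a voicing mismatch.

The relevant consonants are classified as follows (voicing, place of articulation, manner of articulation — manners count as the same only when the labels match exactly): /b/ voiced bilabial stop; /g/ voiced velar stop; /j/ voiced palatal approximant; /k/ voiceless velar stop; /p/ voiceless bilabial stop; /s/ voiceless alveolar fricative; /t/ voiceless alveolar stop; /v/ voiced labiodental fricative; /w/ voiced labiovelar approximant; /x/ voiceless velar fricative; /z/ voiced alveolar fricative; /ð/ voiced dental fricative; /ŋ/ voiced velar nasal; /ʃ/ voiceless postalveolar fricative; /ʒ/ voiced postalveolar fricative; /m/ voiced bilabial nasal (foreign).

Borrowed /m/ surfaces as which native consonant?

b

/b/ is closest: manner differs (nasal→stop, +4), place distance 0 (bilabial→bilabial), same voicing; total 4. Next closest is /p/ at distance 5.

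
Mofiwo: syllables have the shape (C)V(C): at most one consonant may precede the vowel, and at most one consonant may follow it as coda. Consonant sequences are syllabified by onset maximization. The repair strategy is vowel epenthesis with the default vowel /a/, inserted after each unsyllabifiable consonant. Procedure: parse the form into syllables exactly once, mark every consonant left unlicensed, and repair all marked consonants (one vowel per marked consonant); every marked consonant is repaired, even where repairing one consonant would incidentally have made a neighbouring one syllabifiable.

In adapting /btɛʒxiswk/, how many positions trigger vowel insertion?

The unsyllabifiable consonants are /b/, /w/, /k/; each receives one epenthetic vowel.

3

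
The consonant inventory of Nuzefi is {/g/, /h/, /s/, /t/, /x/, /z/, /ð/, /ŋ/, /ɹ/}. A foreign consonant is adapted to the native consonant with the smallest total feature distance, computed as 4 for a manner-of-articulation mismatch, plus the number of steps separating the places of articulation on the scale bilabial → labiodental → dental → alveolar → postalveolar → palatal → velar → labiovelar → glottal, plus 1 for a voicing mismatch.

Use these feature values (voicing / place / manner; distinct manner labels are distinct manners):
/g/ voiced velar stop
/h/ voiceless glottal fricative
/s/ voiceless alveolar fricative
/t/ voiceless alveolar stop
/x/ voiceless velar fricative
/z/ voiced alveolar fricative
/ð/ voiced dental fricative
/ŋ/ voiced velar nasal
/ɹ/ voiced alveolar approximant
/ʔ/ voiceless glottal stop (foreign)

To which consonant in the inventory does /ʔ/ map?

/g/ is closest: same manner (stop), place distance 2 (glottal→velar), voicing differs (+1); total 3. Next closest is /h/ at distance 4.

g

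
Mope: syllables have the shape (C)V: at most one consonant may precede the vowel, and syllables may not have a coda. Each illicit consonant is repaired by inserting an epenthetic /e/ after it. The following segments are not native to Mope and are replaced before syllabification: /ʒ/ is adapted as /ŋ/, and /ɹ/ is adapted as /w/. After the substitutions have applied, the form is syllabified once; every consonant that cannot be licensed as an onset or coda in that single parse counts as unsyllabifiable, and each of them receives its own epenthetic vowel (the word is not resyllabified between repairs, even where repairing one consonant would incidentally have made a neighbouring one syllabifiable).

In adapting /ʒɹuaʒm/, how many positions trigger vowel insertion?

3

After substitution the input is /ŋwuaŋm/.
The unsyllabifiable consonants are /ŋ/, /ŋ/, /m/; each receives one epenthetic vowel.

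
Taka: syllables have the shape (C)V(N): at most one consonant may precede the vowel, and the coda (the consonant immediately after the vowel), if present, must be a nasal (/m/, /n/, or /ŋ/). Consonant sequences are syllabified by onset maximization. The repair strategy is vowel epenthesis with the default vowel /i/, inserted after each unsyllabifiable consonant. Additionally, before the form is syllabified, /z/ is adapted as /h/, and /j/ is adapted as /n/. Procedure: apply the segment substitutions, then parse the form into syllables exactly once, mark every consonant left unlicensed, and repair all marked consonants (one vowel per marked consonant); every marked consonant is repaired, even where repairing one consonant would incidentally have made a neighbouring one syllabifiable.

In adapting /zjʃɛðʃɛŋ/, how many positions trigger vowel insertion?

3

After substitution the input is /hnʃɛðʃɛŋ/.
The unsyllabifiable consonants are /h/, /n/, /ð/; each receives one epenthetic vowel.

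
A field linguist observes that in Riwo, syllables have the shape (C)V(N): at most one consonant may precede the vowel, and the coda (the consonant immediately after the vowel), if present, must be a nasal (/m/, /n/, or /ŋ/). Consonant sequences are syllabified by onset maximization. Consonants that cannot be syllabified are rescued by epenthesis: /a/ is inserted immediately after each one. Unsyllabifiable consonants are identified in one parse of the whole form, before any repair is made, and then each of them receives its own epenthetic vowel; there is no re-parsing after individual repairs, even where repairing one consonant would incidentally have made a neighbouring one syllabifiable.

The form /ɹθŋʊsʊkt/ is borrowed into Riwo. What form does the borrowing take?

Syllabifying with onset maximization leaves /ɹ/, /θ/, /k/, /t/ stranded (only a nasal (/m/, /n/, or /ŋ/) is licensed in coda position; onsets are limited to one consonant).
Each unlicensed consonant becomes the onset of a new syllable: /ɹ/ → /ɹa/, /θ/ → /θa/, /k/ → /ka/, /t/ → /ta/.

ɹaθaŋʊsʊkata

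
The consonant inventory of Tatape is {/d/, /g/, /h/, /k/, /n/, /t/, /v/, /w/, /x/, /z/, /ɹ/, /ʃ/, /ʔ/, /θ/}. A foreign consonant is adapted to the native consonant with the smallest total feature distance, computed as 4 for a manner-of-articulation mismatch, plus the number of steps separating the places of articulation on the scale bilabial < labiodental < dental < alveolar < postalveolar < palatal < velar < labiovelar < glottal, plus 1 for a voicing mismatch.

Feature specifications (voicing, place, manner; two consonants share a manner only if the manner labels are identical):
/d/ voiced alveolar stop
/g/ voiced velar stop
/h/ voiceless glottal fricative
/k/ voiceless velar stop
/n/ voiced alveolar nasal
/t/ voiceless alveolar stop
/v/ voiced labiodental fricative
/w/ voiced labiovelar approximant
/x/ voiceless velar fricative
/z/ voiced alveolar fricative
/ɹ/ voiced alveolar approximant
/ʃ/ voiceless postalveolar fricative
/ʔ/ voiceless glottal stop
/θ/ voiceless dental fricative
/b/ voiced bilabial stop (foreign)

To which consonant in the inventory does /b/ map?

/d/ is closest: same manner (stop), place distance 3 (bilabial→alveolar), same voicing; total 3. Next closest is /t/ at distance 4.

d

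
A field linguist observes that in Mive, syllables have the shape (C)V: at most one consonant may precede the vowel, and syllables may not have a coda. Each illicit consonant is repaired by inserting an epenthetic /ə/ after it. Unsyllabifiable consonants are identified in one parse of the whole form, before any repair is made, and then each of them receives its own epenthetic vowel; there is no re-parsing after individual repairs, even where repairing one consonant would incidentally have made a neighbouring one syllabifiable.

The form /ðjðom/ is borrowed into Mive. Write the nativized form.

ðəjəðomə

The consonants /ð/, /j/, /m/ cannot be parsed into a legal (C)V syllable (no codas are permitted; onsets are limited to one consonant).
Inserting the epenthetic vowel yields /ð/ → /ðə/, /j/ → /jə/, /m/ → /mə/.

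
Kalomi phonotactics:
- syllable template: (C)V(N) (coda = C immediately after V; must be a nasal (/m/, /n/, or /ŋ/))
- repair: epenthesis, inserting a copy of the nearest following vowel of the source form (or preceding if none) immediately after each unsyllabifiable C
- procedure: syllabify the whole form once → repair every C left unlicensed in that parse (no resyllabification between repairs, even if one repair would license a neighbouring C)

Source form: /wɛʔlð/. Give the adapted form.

The consonants /ʔ/, /l/, /ð/ cannot be parsed into a legal (C)V(N) syllable (only a nasal (/m/, /n/, or /ŋ/) is licensed in coda position; onsets are limited to one consonant).
Each unlicensed consonant becomes the onset of a new syllable: /ʔ/ → /ʔɛ/, /l/ → /lɛ/, /ð/ → /ðɛ/.

wɛʔɛlɛðɛ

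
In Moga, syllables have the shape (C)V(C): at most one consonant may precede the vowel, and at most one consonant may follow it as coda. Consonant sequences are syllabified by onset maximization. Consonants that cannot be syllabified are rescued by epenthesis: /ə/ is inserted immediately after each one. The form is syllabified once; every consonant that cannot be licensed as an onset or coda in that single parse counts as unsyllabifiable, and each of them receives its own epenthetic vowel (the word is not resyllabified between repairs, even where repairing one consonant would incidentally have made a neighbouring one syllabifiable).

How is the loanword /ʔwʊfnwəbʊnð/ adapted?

Syllabifying with onset maximization leaves /ʔ/, /n/, /ð/ stranded (at most one coda consonant is licensed; onsets are limited to one consonant).
Inserting the epenthetic vowel yields /ʔ/ → /ʔə/, /n/ → /nə/, /ð/ → /ðə/.

ʔəwʊfnəwəbʊnðə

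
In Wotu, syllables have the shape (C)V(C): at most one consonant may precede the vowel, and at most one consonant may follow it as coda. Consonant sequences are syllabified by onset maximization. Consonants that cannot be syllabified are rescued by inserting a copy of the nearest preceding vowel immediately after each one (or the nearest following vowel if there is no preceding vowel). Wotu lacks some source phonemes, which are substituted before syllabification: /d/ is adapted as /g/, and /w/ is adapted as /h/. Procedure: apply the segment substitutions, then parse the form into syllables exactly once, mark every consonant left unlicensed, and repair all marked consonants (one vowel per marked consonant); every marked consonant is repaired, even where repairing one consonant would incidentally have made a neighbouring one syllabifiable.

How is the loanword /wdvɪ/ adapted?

hɪgɪvɪ

Substitution: /w/ → /h/, /d/ → /g/, giving /hgvɪ/.
Under (C)V(C), the unsyllabifiable consonants are /h/, /g/ (at most one coda consonant is licensed; onsets are limited to one consonant).
Epenthesis after each stranded consonant: /h/ → /hɪ/, /g/ → /gɪ/.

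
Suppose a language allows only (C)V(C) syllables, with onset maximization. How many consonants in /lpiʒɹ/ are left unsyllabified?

2

The consonants /l/, /ɹ/ cannot be parsed into a legal (C)V(C) syllable (at most one coda consonant is licensed; onsets are limited to one consonant).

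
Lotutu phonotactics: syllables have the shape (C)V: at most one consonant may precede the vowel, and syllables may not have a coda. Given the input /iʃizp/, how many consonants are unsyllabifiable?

2

Under (C)V, the unsyllabifiable consonants are /z/, /p/ (no codas are permitted; onsets are limited to one consonant).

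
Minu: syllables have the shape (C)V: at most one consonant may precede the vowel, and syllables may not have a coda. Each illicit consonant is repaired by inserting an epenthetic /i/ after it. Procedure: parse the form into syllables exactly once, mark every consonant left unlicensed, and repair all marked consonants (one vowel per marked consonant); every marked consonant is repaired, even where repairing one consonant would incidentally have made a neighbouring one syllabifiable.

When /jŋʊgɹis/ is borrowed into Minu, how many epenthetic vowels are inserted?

3

The unsyllabifiable consonants are /j/, /g/, /s/; each receives one epenthetic vowel.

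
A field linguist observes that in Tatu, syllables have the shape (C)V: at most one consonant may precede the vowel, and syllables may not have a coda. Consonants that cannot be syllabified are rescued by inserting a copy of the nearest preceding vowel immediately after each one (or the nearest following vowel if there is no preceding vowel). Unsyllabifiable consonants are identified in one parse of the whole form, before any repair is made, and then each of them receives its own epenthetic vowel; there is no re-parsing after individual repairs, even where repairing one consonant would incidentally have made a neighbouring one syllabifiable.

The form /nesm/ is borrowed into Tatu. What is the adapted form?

Under (C)V, the unsyllabifiable consonants are /s/, /m/ (no codas are permitted; onsets are limited to one consonant).
Epenthesis after each stranded consonant: /s/ → /se/, /m/ → /me/.

neseme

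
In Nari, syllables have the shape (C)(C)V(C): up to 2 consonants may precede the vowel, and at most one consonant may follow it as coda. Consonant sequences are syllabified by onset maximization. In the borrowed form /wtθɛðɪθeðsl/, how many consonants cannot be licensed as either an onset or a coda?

3

The consonants /w/, /s/, /l/ cannot be parsed into a legal (C)(C)V(C) syllable (at most one coda consonant is licensed; onsets may contain at most 2 consonants).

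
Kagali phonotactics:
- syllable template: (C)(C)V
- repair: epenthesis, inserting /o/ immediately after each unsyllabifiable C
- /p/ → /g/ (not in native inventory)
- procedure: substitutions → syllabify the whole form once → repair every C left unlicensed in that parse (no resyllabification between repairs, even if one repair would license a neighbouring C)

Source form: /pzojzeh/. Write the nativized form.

gzojzeho

Substitution: /p/ → /g/, giving /gzojzeh/.
The consonants /h/ cannot be parsed into a legal (C)(C)V syllable (no codas are permitted; onsets may contain at most 2 consonants).
Inserting the epenthetic vowel yields /h/ → /ho/.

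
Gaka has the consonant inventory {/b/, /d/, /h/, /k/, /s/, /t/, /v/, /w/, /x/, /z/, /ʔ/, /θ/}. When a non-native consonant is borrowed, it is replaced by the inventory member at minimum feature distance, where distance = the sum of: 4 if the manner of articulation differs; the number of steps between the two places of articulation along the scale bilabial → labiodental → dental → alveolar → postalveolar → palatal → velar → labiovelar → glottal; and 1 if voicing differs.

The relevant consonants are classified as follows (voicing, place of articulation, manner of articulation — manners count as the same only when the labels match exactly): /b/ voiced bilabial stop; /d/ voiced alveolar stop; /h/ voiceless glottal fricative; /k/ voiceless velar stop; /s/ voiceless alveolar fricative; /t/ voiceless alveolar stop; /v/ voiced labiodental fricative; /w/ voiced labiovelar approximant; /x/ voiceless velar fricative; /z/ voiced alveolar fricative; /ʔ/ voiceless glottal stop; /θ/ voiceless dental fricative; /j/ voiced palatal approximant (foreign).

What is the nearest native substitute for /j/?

/w/ is closest: same manner (approximant), place distance 2 (palatal→labiovelar), same voicing; total 2. Next closest is /d/ at distance 6.

w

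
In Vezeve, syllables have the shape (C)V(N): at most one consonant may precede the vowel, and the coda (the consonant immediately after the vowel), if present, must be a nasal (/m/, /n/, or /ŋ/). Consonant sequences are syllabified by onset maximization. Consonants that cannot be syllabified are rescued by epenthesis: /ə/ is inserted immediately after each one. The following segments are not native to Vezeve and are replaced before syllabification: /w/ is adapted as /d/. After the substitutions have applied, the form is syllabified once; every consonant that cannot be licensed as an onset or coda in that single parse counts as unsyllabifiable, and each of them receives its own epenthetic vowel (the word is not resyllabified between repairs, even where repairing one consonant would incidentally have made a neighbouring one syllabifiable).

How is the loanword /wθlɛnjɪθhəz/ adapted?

Substitution: /w/ → /d/, giving /dθlɛnjɪθhəz/.
The consonants /d/, /θ/, /θ/, /z/ cannot be parsed into a legal (C)V(N) syllable (only a nasal (/m/, /n/, or /ŋ/) is licensed in coda position; onsets are limited to one consonant).
Epenthesis after each stranded consonant: /d/ → /də/, /θ/ → /θə/, /θ/ → /θə/, /z/ → /zə/.

dəθəlɛnjɪθəhəzə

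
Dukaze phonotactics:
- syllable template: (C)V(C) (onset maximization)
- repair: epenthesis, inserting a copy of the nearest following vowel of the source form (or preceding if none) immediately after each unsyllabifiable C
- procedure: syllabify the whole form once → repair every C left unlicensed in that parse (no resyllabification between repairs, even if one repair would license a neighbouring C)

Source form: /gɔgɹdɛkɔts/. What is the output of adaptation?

gɔgɹɛdɛkɔtsɔ

The consonants /ɹ/, /s/ cannot be parsed into a legal (C)V(C) syllable (at most one coda consonant is licensed; onsets are limited to one consonant).
Inserting the epenthetic vowel yields /ɹ/ → /ɹɛ/, /s/ → /sɔ/.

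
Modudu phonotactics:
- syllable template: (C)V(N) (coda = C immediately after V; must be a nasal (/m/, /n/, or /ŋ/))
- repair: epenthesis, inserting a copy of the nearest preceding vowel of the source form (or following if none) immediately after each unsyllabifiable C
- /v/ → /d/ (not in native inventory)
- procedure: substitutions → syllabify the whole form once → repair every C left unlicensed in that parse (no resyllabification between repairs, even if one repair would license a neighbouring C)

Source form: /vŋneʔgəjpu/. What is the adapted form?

deŋeneʔegəjəpu

Substitution: /v/ → /d/, giving /dŋneʔgəjpu/.
Syllabifying with onset maximization leaves /d/, /ŋ/, /ʔ/, /j/ stranded (only a nasal (/m/, /n/, or /ŋ/) is licensed in coda position; onsets are limited to one consonant).
Each unlicensed consonant becomes the onset of a new syllable: /d/ → /de/, /ŋ/ → /ŋe/, /ʔ/ → /ʔe/, /j/ → /jə/.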